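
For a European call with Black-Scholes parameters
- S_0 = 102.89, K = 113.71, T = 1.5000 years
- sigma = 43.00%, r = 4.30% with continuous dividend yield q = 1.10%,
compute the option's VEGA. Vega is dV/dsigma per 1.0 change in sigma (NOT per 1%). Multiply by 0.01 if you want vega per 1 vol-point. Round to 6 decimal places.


Answer: Vega = 48.784282

Derivation:
d1 = 0.1645983219; d2 = -0.3620419728
phi(d1) = 0.3935745258; exp(-qT) = 0.9836353794; exp(-rT) = 0.9375361143
Vega = S * exp(-qT) * phi(d1) * sqrt(T) = 102.8900 * 0.9836353794 * 0.3935745258 * 1.2247448714 = 48.784282


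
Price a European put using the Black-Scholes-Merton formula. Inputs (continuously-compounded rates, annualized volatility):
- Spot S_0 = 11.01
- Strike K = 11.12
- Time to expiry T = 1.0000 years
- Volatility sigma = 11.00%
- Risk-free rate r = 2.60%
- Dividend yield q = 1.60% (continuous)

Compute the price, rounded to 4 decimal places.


d1 = (ln(S/K) + (r - q + 0.5*sigma^2) * T) / (sigma * sqrt(T)) = 0.05553329
d2 = d1 - sigma * sqrt(T) = -0.05446671
exp(-rT) = 0.97433509; exp(-qT) = 0.98412732
P = K * exp(-rT) * N(-d2) - S_0 * exp(-qT) * N(-d1)
N(-d1) = 0.47785680; N(-d2) = 0.52171833
P = 11.1200 * 0.97433509 * 0.52171833 - 11.0100 * 0.98412732 * 0.47785680 = 0.4749

Answer: Price = 0.4749


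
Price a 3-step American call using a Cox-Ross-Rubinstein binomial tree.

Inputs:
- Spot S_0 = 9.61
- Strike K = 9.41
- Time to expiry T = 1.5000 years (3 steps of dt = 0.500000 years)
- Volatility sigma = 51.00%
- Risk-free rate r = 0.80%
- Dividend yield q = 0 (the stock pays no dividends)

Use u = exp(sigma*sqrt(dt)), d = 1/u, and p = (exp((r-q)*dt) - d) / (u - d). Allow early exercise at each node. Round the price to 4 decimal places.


Answer: Price = V(0,0) = 2.6608

Derivation:
dt = T/N = 0.500000
u = exp(sigma*sqrt(dt)) = 1.434225; d = 1/u = 0.697241
p = (exp((r-q)*dt) - d) / (u - d) = 0.416247
Discount per step: exp(-r*dt) = 0.996008
Stock lattice S(k, i) with i counting down-moves:
  k=0: S(0,0) = 9.6100
  k=1: S(1,0) = 13.7829; S(1,1) = 6.7005
  k=2: S(2,0) = 19.7678; S(2,1) = 9.6100; S(2,2) = 4.6719
  k=3: S(3,0) = 28.3514; S(3,1) = 13.7829; S(3,2) = 6.7005; S(3,3) = 3.2574
Terminal payoffs V(N, i) = max(S_T - K, 0):
  V(3,0) = 18.941434; V(3,1) = 4.372900; V(3,2) = 0.000000; V(3,3) = 0.000000
Backward induction: V(k, i) = exp(-r*dt) * [p * V(k+1, i) + (1-p) * V(k+1, i+1)]; then take max(V_cont, immediate exercise) for American.
  V(2,0) = exp(-r*dt) * [p*18.941434 + (1-p)*4.372900] = 10.395341; exercise = 10.357776; V(2,0) = max -> 10.395341
  V(2,1) = exp(-r*dt) * [p*4.372900 + (1-p)*0.000000] = 1.812939; exercise = 0.200000; V(2,1) = max -> 1.812939
  V(2,2) = exp(-r*dt) * [p*0.000000 + (1-p)*0.000000] = 0.000000; exercise = 0.000000; V(2,2) = max -> 0.000000
  V(1,0) = exp(-r*dt) * [p*10.395341 + (1-p)*1.812939] = 5.363838; exercise = 4.372900; V(1,0) = max -> 5.363838
  V(1,1) = exp(-r*dt) * [p*1.812939 + (1-p)*0.000000] = 0.751618; exercise = 0.000000; V(1,1) = max -> 0.751618
  V(0,0) = exp(-r*dt) * [p*5.363838 + (1-p)*0.751618] = 2.660775; exercise = 0.200000; V(0,0) = max -> 2.660775


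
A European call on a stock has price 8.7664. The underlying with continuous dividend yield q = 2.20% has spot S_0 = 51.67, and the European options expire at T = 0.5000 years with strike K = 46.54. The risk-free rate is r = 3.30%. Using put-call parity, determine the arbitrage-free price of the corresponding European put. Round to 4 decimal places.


Answer: Put price = 3.4400

Derivation:
Put-call parity: C - P = S_0 * exp(-qT) - K * exp(-rT).
S_0 * exp(-qT) = 51.6700 * 0.98906028 = 51.10474460
K * exp(-rT) = 46.5400 * 0.98363538 = 45.77839056
P = C - S*exp(-qT) + K*exp(-rT)
P = 8.7664 - 51.10474460 + 45.77839056 = 3.4400


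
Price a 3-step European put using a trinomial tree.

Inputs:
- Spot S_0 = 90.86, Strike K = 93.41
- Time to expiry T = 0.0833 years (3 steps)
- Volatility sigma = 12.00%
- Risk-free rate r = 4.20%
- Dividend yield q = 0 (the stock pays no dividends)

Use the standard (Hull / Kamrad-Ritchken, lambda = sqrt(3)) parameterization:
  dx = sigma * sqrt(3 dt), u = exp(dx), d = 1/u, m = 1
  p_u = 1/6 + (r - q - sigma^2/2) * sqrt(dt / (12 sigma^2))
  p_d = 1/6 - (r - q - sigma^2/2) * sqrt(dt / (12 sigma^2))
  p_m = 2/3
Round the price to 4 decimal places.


Answer: Price = V(0,0) = 2.6914

Derivation:
dt = T/N = 0.027767; dx = sigma*sqrt(3*dt) = 0.034634
u = exp(dx) = 1.035241; d = 1/u = 0.965959
p_u = 0.180617, p_m = 0.666667, p_d = 0.152717
Discount per step: exp(-r*dt) = 0.998834
Stock lattice S(k, j) with j the centered position index:
  k=0: S(0,+0) = 90.8600
  k=1: S(1,-1) = 87.7670; S(1,+0) = 90.8600; S(1,+1) = 94.0620
  k=2: S(2,-2) = 84.7793; S(2,-1) = 87.7670; S(2,+0) = 90.8600; S(2,+1) = 94.0620; S(2,+2) = 97.3768
  k=3: S(3,-3) = 81.8933; S(3,-2) = 84.7793; S(3,-1) = 87.7670; S(3,+0) = 90.8600; S(3,+1) = 94.0620; S(3,+2) = 97.3768; S(3,+3) = 100.8084
Terminal payoffs V(N, j) = max(K - S_T, 0):
  V(3,-3) = 11.516666; V(3,-2) = 8.630677; V(3,-1) = 5.642983; V(3,+0) = 2.550000; V(3,+1) = 0.000000; V(3,+2) = 0.000000; V(3,+3) = 0.000000
Backward induction: V(k, j) = exp(-r*dt) * [p_u * V(k+1, j+1) + p_m * V(k+1, j) + p_d * V(k+1, j-1)]
  V(2,-2) = exp(-r*dt) * [p_u*5.642983 + p_m*8.630677 + p_d*11.516666] = 8.521845
  V(2,-1) = exp(-r*dt) * [p_u*2.550000 + p_m*5.642983 + p_d*8.630677] = 5.534152
  V(2,+0) = exp(-r*dt) * [p_u*0.000000 + p_m*2.550000 + p_d*5.642983] = 2.558793
  V(2,+1) = exp(-r*dt) * [p_u*0.000000 + p_m*0.000000 + p_d*2.550000] = 0.388974
  V(2,+2) = exp(-r*dt) * [p_u*0.000000 + p_m*0.000000 + p_d*0.000000] = 0.000000
  V(1,-1) = exp(-r*dt) * [p_u*2.558793 + p_m*5.534152 + p_d*8.521845] = 5.446669
  V(1,+0) = exp(-r*dt) * [p_u*0.388974 + p_m*2.558793 + p_d*5.534152] = 2.618220
  V(1,+1) = exp(-r*dt) * [p_u*0.000000 + p_m*0.388974 + p_d*2.558793] = 0.649329
  V(0,+0) = exp(-r*dt) * [p_u*0.649329 + p_m*2.618220 + p_d*5.446669] = 2.691417


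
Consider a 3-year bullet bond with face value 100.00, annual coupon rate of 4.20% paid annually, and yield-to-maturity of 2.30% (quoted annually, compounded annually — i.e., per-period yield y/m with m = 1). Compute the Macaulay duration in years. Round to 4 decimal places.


Coupon per period c = face * coupon_rate / m = 4.200000
Periods per year m = 1; per-period yield y/m = 0.023000
Number of cashflows N = 3
Cashflows (t years, CF_t, discount factor 1/(1+y/m)^(m*t), PV):
  t = 1.0000: CF_t = 4.200000, DF = 0.977517, PV = 4.105572
  t = 2.0000: CF_t = 4.200000, DF = 0.955540, PV = 4.013267
  t = 3.0000: CF_t = 104.200000, DF = 0.934056, PV = 97.328677
Price P = sum_t PV_t = 105.447515
Macaulay numerator sum_t t * PV_t:
  t * PV_t at t = 1.0000: 4.105572
  t * PV_t at t = 2.0000: 8.026533
  t * PV_t at t = 3.0000: 291.986030
Macaulay duration D = (sum_t t * PV_t) / P = 304.118135 / 105.447515 = 2.884071

Answer: Macaulay duration = 2.8841 years


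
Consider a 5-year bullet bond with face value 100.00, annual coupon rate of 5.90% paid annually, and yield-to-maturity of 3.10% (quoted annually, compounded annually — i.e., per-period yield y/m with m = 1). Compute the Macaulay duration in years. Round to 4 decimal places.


Coupon per period c = face * coupon_rate / m = 5.900000
Periods per year m = 1; per-period yield y/m = 0.031000
Number of cashflows N = 5
Cashflows (t years, CF_t, discount factor 1/(1+y/m)^(m*t), PV):
  t = 1.0000: CF_t = 5.900000, DF = 0.969932, PV = 5.722599
  t = 2.0000: CF_t = 5.900000, DF = 0.940768, PV = 5.550533
  t = 3.0000: CF_t = 5.900000, DF = 0.912481, PV = 5.383640
  t = 4.0000: CF_t = 5.900000, DF = 0.885045, PV = 5.221765
  t = 5.0000: CF_t = 105.900000, DF = 0.858434, PV = 90.908111
Price P = sum_t PV_t = 112.786649
Macaulay numerator sum_t t * PV_t:
  t * PV_t at t = 1.0000: 5.722599
  t * PV_t at t = 2.0000: 11.101066
  t * PV_t at t = 3.0000: 16.150920
  t * PV_t at t = 4.0000: 20.887061
  t * PV_t at t = 5.0000: 454.540555
Macaulay duration D = (sum_t t * PV_t) / P = 508.402202 / 112.786649 = 4.507645

Answer: Macaulay duration = 4.5076 years


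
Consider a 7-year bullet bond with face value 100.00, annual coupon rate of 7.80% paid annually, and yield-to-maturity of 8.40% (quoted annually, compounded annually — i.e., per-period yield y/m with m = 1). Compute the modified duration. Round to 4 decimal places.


Coupon per period c = face * coupon_rate / m = 7.800000
Periods per year m = 1; per-period yield y/m = 0.084000
Number of cashflows N = 7
Cashflows (t years, CF_t, discount factor 1/(1+y/m)^(m*t), PV):
  t = 1.0000: CF_t = 7.800000, DF = 0.922509, PV = 7.195572
  t = 2.0000: CF_t = 7.800000, DF = 0.851023, PV = 6.637982
  t = 3.0000: CF_t = 7.800000, DF = 0.785077, PV = 6.123599
  t = 4.0000: CF_t = 7.800000, DF = 0.724241, PV = 5.649077
  t = 5.0000: CF_t = 7.800000, DF = 0.668119, PV = 5.211325
  t = 6.0000: CF_t = 7.800000, DF = 0.616346, PV = 4.807496
  t = 7.0000: CF_t = 107.800000, DF = 0.568585, PV = 61.293410
Price P = sum_t PV_t = 96.918461
First compute Macaulay numerator sum_t t * PV_t:
  t * PV_t at t = 1.0000: 7.195572
  t * PV_t at t = 2.0000: 13.275963
  t * PV_t at t = 3.0000: 18.370798
  t * PV_t at t = 4.0000: 22.596307
  t * PV_t at t = 5.0000: 26.056627
  t * PV_t at t = 6.0000: 28.844975
  t * PV_t at t = 7.0000: 429.053872
Macaulay duration D = 545.394113 / 96.918461 = 5.627350
Modified duration = D / (1 + y/m) = 5.627350 / (1 + 0.084000) = 5.191282

Answer: Modified duration = 5.1913


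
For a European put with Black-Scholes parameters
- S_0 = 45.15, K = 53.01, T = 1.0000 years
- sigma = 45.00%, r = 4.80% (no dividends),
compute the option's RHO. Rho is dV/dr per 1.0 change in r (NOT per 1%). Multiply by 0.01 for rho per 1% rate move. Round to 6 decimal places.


Answer: Rho = -34.488730

Derivation:
d1 = -0.0249784336; d2 = -0.4749784336
phi(d1) = 0.3988178453; exp(-qT) = 1.0000000000; exp(-rT) = 0.9531337871
N(-d2) = 0.6825988274
Rho = -K*T*exp(-rT)*N(-d2) = -53.0100 * 1.0000 * 0.9531337871 * 0.6825988274 = -34.488730


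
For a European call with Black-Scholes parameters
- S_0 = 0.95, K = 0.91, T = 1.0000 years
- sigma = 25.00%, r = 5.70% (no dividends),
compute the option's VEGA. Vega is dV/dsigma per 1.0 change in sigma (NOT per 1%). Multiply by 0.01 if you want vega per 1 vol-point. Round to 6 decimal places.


d1 = 0.5250695403; d2 = 0.2750695403
phi(d1) = 0.3475705739; exp(-qT) = 1.0000000000; exp(-rT) = 0.9445940694
Vega = S * exp(-qT) * phi(d1) * sqrt(T) = 0.9500 * 1.0000000000 * 0.3475705739 * 1.0000000000 = 0.330192

Answer: Vega = 0.330192


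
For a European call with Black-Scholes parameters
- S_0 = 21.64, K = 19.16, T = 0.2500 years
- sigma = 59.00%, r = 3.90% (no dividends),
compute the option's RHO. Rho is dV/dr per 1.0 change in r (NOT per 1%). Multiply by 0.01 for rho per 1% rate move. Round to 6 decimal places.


Answer: Rho = 2.927742

Derivation:
d1 = 0.5931565472; d2 = 0.2981565472
phi(d1) = 0.3345878250; exp(-qT) = 1.0000000000; exp(-rT) = 0.9902973771
N(d2) = 0.6172081577
Rho = K*T*exp(-rT)*N(d2) = 19.1600 * 0.2500 * 0.9902973771 * 0.6172081577 = 2.927742


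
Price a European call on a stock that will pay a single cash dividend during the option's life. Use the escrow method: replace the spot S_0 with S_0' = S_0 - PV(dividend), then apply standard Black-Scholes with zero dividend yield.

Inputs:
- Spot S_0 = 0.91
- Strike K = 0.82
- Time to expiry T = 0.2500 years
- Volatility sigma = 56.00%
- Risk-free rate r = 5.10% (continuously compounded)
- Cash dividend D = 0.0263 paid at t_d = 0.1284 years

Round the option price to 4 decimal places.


PV(D) = D * exp(-r * t_d) = 0.0263 * 0.99347299 = 0.02612834
S_0' = S_0 - PV(D) = 0.9100 - 0.02612834 = 0.88387166
d1 = (ln(S_0'/K) + (r + sigma^2/2)*T) / (sigma*sqrt(T)) = 0.45341975
d2 = d1 - sigma*sqrt(T) = 0.17341975
exp(-rT) = 0.98733094
N(d1) = 0.67487674; N(d2) = 0.56883925
C = S_0' * N(d1) - K * exp(-rT) * N(d2) = 0.88387166 * 0.67487674 - 0.8200 * 0.98733094 * 0.56883925 = 0.1360

Answer: Price = 0.1360


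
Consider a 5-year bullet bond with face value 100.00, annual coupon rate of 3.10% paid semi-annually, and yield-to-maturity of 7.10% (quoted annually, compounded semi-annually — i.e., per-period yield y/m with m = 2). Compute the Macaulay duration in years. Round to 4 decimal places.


Answer: Macaulay duration = 4.6310 years

Derivation:
Coupon per period c = face * coupon_rate / m = 1.550000
Periods per year m = 2; per-period yield y/m = 0.035500
Number of cashflows N = 10
Cashflows (t years, CF_t, discount factor 1/(1+y/m)^(m*t), PV):
  t = 0.5000: CF_t = 1.550000, DF = 0.965717, PV = 1.496861
  t = 1.0000: CF_t = 1.550000, DF = 0.932609, PV = 1.445545
  t = 1.5000: CF_t = 1.550000, DF = 0.900637, PV = 1.395987
  t = 2.0000: CF_t = 1.550000, DF = 0.869760, PV = 1.348128
  t = 2.5000: CF_t = 1.550000, DF = 0.839942, PV = 1.301911
  t = 3.0000: CF_t = 1.550000, DF = 0.811147, PV = 1.257277
  t = 3.5000: CF_t = 1.550000, DF = 0.783338, PV = 1.214174
  t = 4.0000: CF_t = 1.550000, DF = 0.756483, PV = 1.172549
  t = 4.5000: CF_t = 1.550000, DF = 0.730549, PV = 1.132350
  t = 5.0000: CF_t = 101.550000, DF = 0.705503, PV = 71.643847
Price P = sum_t PV_t = 83.408629
Macaulay numerator sum_t t * PV_t:
  t * PV_t at t = 0.5000: 0.748431
  t * PV_t at t = 1.0000: 1.445545
  t * PV_t at t = 1.5000: 2.093981
  t * PV_t at t = 2.0000: 2.696257
  t * PV_t at t = 2.5000: 3.254777
  t * PV_t at t = 3.0000: 3.771832
  t * PV_t at t = 3.5000: 4.249609
  t * PV_t at t = 4.0000: 4.690195
  t * PV_t at t = 4.5000: 5.095576
  t * PV_t at t = 5.0000: 358.219233
Macaulay duration D = (sum_t t * PV_t) / P = 386.265435 / 83.408629 = 4.631001


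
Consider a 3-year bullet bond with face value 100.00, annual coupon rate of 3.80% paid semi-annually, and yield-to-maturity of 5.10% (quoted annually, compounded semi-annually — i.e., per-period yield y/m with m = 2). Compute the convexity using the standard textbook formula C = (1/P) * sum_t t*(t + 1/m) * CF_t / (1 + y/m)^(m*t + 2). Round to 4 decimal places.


Answer: Convexity = 9.3682

Derivation:
Coupon per period c = face * coupon_rate / m = 1.900000
Periods per year m = 2; per-period yield y/m = 0.025500
Number of cashflows N = 6
Cashflows (t years, CF_t, discount factor 1/(1+y/m)^(m*t), PV):
  t = 0.5000: CF_t = 1.900000, DF = 0.975134, PV = 1.852755
  t = 1.0000: CF_t = 1.900000, DF = 0.950886, PV = 1.806684
  t = 1.5000: CF_t = 1.900000, DF = 0.927242, PV = 1.761759
  t = 2.0000: CF_t = 1.900000, DF = 0.904185, PV = 1.717952
  t = 2.5000: CF_t = 1.900000, DF = 0.881702, PV = 1.675233
  t = 3.0000: CF_t = 101.900000, DF = 0.859777, PV = 87.611314
Price P = sum_t PV_t = 96.425698
Convexity numerator sum_t t*(t + 1/m) * CF_t / (1+y/m)^(m*t + 2):
  t = 0.5000: term = 0.880880
  t = 1.0000: term = 2.576928
  t = 1.5000: term = 5.025700
  t = 2.0000: term = 8.167885
  t = 2.5000: term = 11.947175
  t = 3.0000: term = 874.738347
Convexity = (1/P) * sum = 903.336913 / 96.425698 = 9.368218


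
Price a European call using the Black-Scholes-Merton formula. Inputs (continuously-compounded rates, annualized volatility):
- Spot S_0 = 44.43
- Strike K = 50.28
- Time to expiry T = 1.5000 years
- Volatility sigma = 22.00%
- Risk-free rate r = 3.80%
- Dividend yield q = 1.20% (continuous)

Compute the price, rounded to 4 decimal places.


d1 = (ln(S/K) + (r - q + 0.5*sigma^2) * T) / (sigma * sqrt(T)) = -0.17960129
d2 = d1 - sigma * sqrt(T) = -0.44904516
exp(-rT) = 0.94459407; exp(-qT) = 0.98216103
C = S_0 * exp(-qT) * N(d1) - K * exp(-rT) * N(d2)
N(d1) = 0.42873280; N(d2) = 0.32669954
C = 44.4300 * 0.98216103 * 0.42873280 - 50.2800 * 0.94459407 * 0.32669954 = 3.1925

Answer: Price = 3.1925


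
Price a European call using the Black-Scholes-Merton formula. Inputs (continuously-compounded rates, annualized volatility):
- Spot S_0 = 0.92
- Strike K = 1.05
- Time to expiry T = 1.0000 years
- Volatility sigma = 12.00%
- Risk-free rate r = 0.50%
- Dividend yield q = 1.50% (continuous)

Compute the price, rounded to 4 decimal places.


Answer: Price = 0.0068

Derivation:
d1 = (ln(S/K) + (r - q + 0.5*sigma^2) * T) / (sigma * sqrt(T)) = -1.12476478
d2 = d1 - sigma * sqrt(T) = -1.24476478
exp(-rT) = 0.99501248; exp(-qT) = 0.98511194
C = S_0 * exp(-qT) * N(d1) - K * exp(-rT) * N(d2)
N(d1) = 0.13034436; N(d2) = 0.10660911
C = 0.9200 * 0.98511194 * 0.13034436 - 1.0500 * 0.99501248 * 0.10660911 = 0.0068


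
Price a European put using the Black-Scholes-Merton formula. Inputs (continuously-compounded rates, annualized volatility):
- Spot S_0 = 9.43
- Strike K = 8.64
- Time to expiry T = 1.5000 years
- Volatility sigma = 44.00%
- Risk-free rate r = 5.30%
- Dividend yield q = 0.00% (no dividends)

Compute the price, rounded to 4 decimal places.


Answer: Price = 1.2096

Derivation:
d1 = (ln(S/K) + (r - q + 0.5*sigma^2) * T) / (sigma * sqrt(T)) = 0.57932940
d2 = d1 - sigma * sqrt(T) = 0.04044166
exp(-rT) = 0.92357802; exp(-qT) = 1.00000000
P = K * exp(-rT) * N(-d2) - S_0 * exp(-qT) * N(-d1)
N(-d1) = 0.28118347; N(-d2) = 0.48387051
P = 8.6400 * 0.92357802 * 0.48387051 - 9.4300 * 1.00000000 * 0.28118347 = 1.2096


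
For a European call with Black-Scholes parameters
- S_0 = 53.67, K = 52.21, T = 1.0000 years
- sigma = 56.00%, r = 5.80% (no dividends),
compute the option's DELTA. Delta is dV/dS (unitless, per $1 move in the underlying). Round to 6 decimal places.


Answer: Delta = 0.667428

Derivation:
d1 = 0.4328216764; d2 = -0.1271783236
phi(d1) = 0.3632711205; exp(-qT) = 1.0000000000; exp(-rT) = 0.9436499474
N(d1) = 0.6674278378
Delta = exp(-qT) * N(d1) = 1.0000000000 * 0.6674278378 = 0.667428


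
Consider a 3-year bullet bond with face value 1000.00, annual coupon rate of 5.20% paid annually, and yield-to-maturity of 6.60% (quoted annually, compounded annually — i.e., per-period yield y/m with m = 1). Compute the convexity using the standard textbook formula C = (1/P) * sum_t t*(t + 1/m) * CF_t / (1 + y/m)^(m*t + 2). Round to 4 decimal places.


Answer: Convexity = 9.8634

Derivation:
Coupon per period c = face * coupon_rate / m = 52.000000
Periods per year m = 1; per-period yield y/m = 0.066000
Number of cashflows N = 3
Cashflows (t years, CF_t, discount factor 1/(1+y/m)^(m*t), PV):
  t = 1.0000: CF_t = 52.000000, DF = 0.938086, PV = 48.780488
  t = 2.0000: CF_t = 52.000000, DF = 0.880006, PV = 45.760308
  t = 3.0000: CF_t = 1052.000000, DF = 0.825521, PV = 868.448613
Price P = sum_t PV_t = 962.989408
Convexity numerator sum_t t*(t + 1/m) * CF_t / (1+y/m)^(m*t + 2):
  t = 1.0000: term = 85.854235
  t = 2.0000: term = 241.616047
  t = 3.0000: term = 9170.878979
Convexity = (1/P) * sum = 9498.349261 / 962.989408 = 9.863400


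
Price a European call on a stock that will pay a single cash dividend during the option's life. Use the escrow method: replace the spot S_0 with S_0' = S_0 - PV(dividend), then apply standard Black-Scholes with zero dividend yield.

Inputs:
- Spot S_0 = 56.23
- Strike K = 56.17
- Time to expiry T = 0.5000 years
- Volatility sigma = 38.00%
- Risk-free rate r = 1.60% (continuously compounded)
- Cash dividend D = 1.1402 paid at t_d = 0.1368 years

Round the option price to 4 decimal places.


Answer: Price = 5.6118

Derivation:
PV(D) = D * exp(-r * t_d) = 1.1402 * 0.99781359 = 1.13770706
S_0' = S_0 - PV(D) = 56.2300 - 1.13770706 = 55.09229294
d1 = (ln(S_0'/K) + (r + sigma^2/2)*T) / (sigma*sqrt(T)) = 0.09202446
d2 = d1 - sigma*sqrt(T) = -0.17667612
exp(-rT) = 0.99203191
N(d1) = 0.53666070; N(d2) = 0.42988140
C = S_0' * N(d1) - K * exp(-rT) * N(d2) = 55.09229294 * 0.53666070 - 56.1700 * 0.99203191 * 0.42988140 = 5.6118


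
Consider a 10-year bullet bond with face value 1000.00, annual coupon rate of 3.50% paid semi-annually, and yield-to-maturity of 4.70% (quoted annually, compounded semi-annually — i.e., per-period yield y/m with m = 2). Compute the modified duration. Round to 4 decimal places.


Answer: Modified duration = 8.2366

Derivation:
Coupon per period c = face * coupon_rate / m = 17.500000
Periods per year m = 2; per-period yield y/m = 0.023500
Number of cashflows N = 20
Cashflows (t years, CF_t, discount factor 1/(1+y/m)^(m*t), PV):
  t = 0.5000: CF_t = 17.500000, DF = 0.977040, PV = 17.098192
  t = 1.0000: CF_t = 17.500000, DF = 0.954606, PV = 16.705611
  t = 1.5000: CF_t = 17.500000, DF = 0.932688, PV = 16.322043
  t = 2.0000: CF_t = 17.500000, DF = 0.911273, PV = 15.947282
  t = 2.5000: CF_t = 17.500000, DF = 0.890350, PV = 15.581125
  t = 3.0000: CF_t = 17.500000, DF = 0.869907, PV = 15.223376
  t = 3.5000: CF_t = 17.500000, DF = 0.849934, PV = 14.873840
  t = 4.0000: CF_t = 17.500000, DF = 0.830419, PV = 14.532331
  t = 4.5000: CF_t = 17.500000, DF = 0.811352, PV = 14.198662
  t = 5.0000: CF_t = 17.500000, DF = 0.792723, PV = 13.872655
  t = 5.5000: CF_t = 17.500000, DF = 0.774522, PV = 13.554133
  t = 6.0000: CF_t = 17.500000, DF = 0.756739, PV = 13.242924
  t = 6.5000: CF_t = 17.500000, DF = 0.739363, PV = 12.938861
  t = 7.0000: CF_t = 17.500000, DF = 0.722387, PV = 12.641779
  t = 7.5000: CF_t = 17.500000, DF = 0.705801, PV = 12.351518
  t = 8.0000: CF_t = 17.500000, DF = 0.689596, PV = 12.067922
  t = 8.5000: CF_t = 17.500000, DF = 0.673762, PV = 11.790837
  t = 9.0000: CF_t = 17.500000, DF = 0.658292, PV = 11.520115
  t = 9.5000: CF_t = 17.500000, DF = 0.643178, PV = 11.255608
  t = 10.0000: CF_t = 1017.500000, DF = 0.628410, PV = 639.407135
Price P = sum_t PV_t = 905.125947
First compute Macaulay numerator sum_t t * PV_t:
  t * PV_t at t = 0.5000: 8.549096
  t * PV_t at t = 1.0000: 16.705611
  t * PV_t at t = 1.5000: 24.483064
  t * PV_t at t = 2.0000: 31.894563
  t * PV_t at t = 2.5000: 38.952813
  t * PV_t at t = 3.0000: 45.670127
  t * PV_t at t = 3.5000: 52.058442
  t * PV_t at t = 4.0000: 58.129323
  t * PV_t at t = 4.5000: 63.893980
  t * PV_t at t = 5.0000: 69.363274
  t * PV_t at t = 5.5000: 74.547730
  t * PV_t at t = 6.0000: 79.457544
  t * PV_t at t = 6.5000: 84.102595
  t * PV_t at t = 7.0000: 88.492452
  t * PV_t at t = 7.5000: 92.636387
  t * PV_t at t = 8.0000: 96.543376
  t * PV_t at t = 8.5000: 100.222118
  t * PV_t at t = 9.0000: 103.681032
  t * PV_t at t = 9.5000: 106.928275
  t * PV_t at t = 10.0000: 6394.071347
Macaulay duration D = 7630.383147 / 905.125947 = 8.430189
Modified duration = D / (1 + y/m) = 8.430189 / (1 + 0.023500) = 8.236629


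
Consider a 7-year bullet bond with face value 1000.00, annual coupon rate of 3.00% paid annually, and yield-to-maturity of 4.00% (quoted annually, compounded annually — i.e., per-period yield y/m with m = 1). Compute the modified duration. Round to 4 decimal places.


Answer: Modified duration = 6.1493

Derivation:
Coupon per period c = face * coupon_rate / m = 30.000000
Periods per year m = 1; per-period yield y/m = 0.040000
Number of cashflows N = 7
Cashflows (t years, CF_t, discount factor 1/(1+y/m)^(m*t), PV):
  t = 1.0000: CF_t = 30.000000, DF = 0.961538, PV = 28.846154
  t = 2.0000: CF_t = 30.000000, DF = 0.924556, PV = 27.736686
  t = 3.0000: CF_t = 30.000000, DF = 0.888996, PV = 26.669891
  t = 4.0000: CF_t = 30.000000, DF = 0.854804, PV = 25.644126
  t = 5.0000: CF_t = 30.000000, DF = 0.821927, PV = 24.657813
  t = 6.0000: CF_t = 30.000000, DF = 0.790315, PV = 23.709436
  t = 7.0000: CF_t = 1030.000000, DF = 0.759918, PV = 782.715348
Price P = sum_t PV_t = 939.979453
First compute Macaulay numerator sum_t t * PV_t:
  t * PV_t at t = 1.0000: 28.846154
  t * PV_t at t = 2.0000: 55.473373
  t * PV_t at t = 3.0000: 80.009672
  t * PV_t at t = 4.0000: 102.576503
  t * PV_t at t = 5.0000: 123.289066
  t * PV_t at t = 6.0000: 142.256615
  t * PV_t at t = 7.0000: 5479.007433
Macaulay duration D = 6011.458816 / 939.979453 = 6.395309
Modified duration = D / (1 + y/m) = 6.395309 / (1 + 0.040000) = 6.149335


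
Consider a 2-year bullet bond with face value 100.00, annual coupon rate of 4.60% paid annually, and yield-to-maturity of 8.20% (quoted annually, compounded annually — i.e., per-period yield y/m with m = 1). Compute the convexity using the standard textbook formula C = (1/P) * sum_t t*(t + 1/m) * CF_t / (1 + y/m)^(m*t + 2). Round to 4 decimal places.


Coupon per period c = face * coupon_rate / m = 4.600000
Periods per year m = 1; per-period yield y/m = 0.082000
Number of cashflows N = 2
Cashflows (t years, CF_t, discount factor 1/(1+y/m)^(m*t), PV):
  t = 1.0000: CF_t = 4.600000, DF = 0.924214, PV = 4.251386
  t = 2.0000: CF_t = 104.600000, DF = 0.854172, PV = 89.346422
Price P = sum_t PV_t = 93.597808
Convexity numerator sum_t t*(t + 1/m) * CF_t / (1+y/m)^(m*t + 2):
  t = 1.0000: term = 7.262833
  t = 2.0000: term = 457.903425
Convexity = (1/P) * sum = 465.166258 / 93.597808 = 4.969841

Answer: Convexity = 4.9698


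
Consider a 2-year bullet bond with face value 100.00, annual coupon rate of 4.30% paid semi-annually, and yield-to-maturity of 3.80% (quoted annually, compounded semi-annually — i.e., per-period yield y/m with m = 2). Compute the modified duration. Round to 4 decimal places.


Coupon per period c = face * coupon_rate / m = 2.150000
Periods per year m = 2; per-period yield y/m = 0.019000
Number of cashflows N = 4
Cashflows (t years, CF_t, discount factor 1/(1+y/m)^(m*t), PV):
  t = 0.5000: CF_t = 2.150000, DF = 0.981354, PV = 2.109912
  t = 1.0000: CF_t = 2.150000, DF = 0.963056, PV = 2.070571
  t = 1.5000: CF_t = 2.150000, DF = 0.945099, PV = 2.031964
  t = 2.0000: CF_t = 102.150000, DF = 0.927477, PV = 94.741801
Price P = sum_t PV_t = 100.954247
First compute Macaulay numerator sum_t t * PV_t:
  t * PV_t at t = 0.5000: 1.054956
  t * PV_t at t = 1.0000: 2.070571
  t * PV_t at t = 1.5000: 3.047945
  t * PV_t at t = 2.0000: 189.483601
Macaulay duration D = 195.657073 / 100.954247 = 1.938077
Modified duration = D / (1 + y/m) = 1.938077 / (1 + 0.019000) = 1.901940

Answer: Modified duration = 1.9019


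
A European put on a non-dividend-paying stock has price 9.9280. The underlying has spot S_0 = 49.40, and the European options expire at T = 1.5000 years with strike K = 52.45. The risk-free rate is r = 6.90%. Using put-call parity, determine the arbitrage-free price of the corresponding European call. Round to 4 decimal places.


Answer: Call price = 12.0351

Derivation:
Put-call parity: C - P = S_0 * exp(-qT) - K * exp(-rT).
S_0 * exp(-qT) = 49.4000 * 1.00000000 = 49.40000000
K * exp(-rT) = 52.4500 * 0.90167602 = 47.29290739
C = P + S*exp(-qT) - K*exp(-rT)
C = 9.9280 + 49.40000000 - 47.29290739 = 12.0351


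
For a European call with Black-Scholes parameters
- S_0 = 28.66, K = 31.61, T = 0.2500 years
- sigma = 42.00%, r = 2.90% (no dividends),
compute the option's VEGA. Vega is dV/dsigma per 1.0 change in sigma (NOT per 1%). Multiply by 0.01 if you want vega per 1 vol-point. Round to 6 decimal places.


Answer: Vega = 5.419212

Derivation:
d1 = -0.3270052563; d2 = -0.5370052563
phi(d1) = 0.3781725326; exp(-qT) = 1.0000000000; exp(-rT) = 0.9927762179
Vega = S * exp(-qT) * phi(d1) * sqrt(T) = 28.6600 * 1.0000000000 * 0.3781725326 * 0.5000000000 = 5.419212


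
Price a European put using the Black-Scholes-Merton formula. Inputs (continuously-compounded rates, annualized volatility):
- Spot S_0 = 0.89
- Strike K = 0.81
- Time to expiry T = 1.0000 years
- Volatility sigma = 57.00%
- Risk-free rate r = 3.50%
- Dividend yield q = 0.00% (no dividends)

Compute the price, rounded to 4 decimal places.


Answer: Price = 0.1383

Derivation:
d1 = (ln(S/K) + (r - q + 0.5*sigma^2) * T) / (sigma * sqrt(T)) = 0.51164424
d2 = d1 - sigma * sqrt(T) = -0.05835576
exp(-rT) = 0.96560542; exp(-qT) = 1.00000000
P = K * exp(-rT) * N(-d2) - S_0 * exp(-qT) * N(-d1)
N(-d1) = 0.30445001; N(-d2) = 0.52326737
P = 0.8100 * 0.96560542 * 0.52326737 - 0.8900 * 1.00000000 * 0.30445001 = 0.1383


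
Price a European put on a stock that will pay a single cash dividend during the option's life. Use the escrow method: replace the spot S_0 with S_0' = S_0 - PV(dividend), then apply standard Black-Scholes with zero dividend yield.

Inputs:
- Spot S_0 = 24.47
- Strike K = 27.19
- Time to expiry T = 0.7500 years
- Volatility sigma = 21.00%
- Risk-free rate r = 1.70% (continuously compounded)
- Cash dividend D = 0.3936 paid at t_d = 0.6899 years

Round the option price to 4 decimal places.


Answer: Price = 3.5458

Derivation:
PV(D) = D * exp(-r * t_d) = 0.3936 * 0.98834021 = 0.38901071
S_0' = S_0 - PV(D) = 24.4700 - 0.38901071 = 24.08098929
d1 = (ln(S_0'/K) + (r + sigma^2/2)*T) / (sigma*sqrt(T)) = -0.50663341
d2 = d1 - sigma*sqrt(T) = -0.68849875
exp(-rT) = 0.98733094
N(-d1) = 0.69379397; N(-d2) = 0.75443062
P = K * exp(-rT) * N(-d2) - S_0' * N(-d1) = 27.1900 * 0.98733094 * 0.75443062 - 24.08098929 * 0.69379397 = 3.5458


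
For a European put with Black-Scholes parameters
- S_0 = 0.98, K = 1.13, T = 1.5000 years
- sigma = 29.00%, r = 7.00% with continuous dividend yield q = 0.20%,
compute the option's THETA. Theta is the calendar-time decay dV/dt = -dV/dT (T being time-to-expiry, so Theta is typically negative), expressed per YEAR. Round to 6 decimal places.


d1 = 0.0637843186; d2 = -0.2913916941
phi(d1) = 0.3981315690; exp(-qT) = 0.9970044955; exp(-rT) = 0.9003245226
Theta = -S*exp(-qT)*phi(d1)*sigma/(2*sqrt(T)) + r*K*exp(-rT)*N(-d2) - q*S*exp(-qT)*N(-d1)
N(-d1) = 0.4745709824; N(-d2) = 0.6146241169; sqrt(T) = 1.2247448714
Term 1 = -0.9800 * 0.9970044955 * 0.3981315690 * 0.2900 / (2 * 1.2247448714) = -0.0460545115
Term 2 = 0.0700 * 1.1300 * 0.9003245226 * 0.6146241169 = 0.0437708681
Term 3 = -0.0020 * 0.9800 * 0.9970044955 * 0.4745709824 = -0.0009273728
Theta = -0.0460545115 + (0.0437708681) + (-0.0009273728) = -0.003211

Answer: Theta = -0.003211


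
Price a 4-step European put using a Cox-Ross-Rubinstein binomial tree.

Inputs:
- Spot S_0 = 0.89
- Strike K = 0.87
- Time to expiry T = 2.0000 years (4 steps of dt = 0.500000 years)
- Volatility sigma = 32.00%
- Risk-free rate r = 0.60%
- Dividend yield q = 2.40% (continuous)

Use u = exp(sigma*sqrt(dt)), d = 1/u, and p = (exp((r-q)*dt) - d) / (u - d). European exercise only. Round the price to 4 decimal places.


Answer: Price = V(0,0) = 0.1528

Derivation:
dt = T/N = 0.500000
u = exp(sigma*sqrt(dt)) = 1.253919; d = 1/u = 0.797499
p = (exp((r-q)*dt) - d) / (u - d) = 0.424041
Discount per step: exp(-r*dt) = 0.997004
Stock lattice S(k, i) with i counting down-moves:
  k=0: S(0,0) = 0.8900
  k=1: S(1,0) = 1.1160; S(1,1) = 0.7098
  k=2: S(2,0) = 1.3994; S(2,1) = 0.8900; S(2,2) = 0.5660
  k=3: S(3,0) = 1.7547; S(3,1) = 1.1160; S(3,2) = 0.7098; S(3,3) = 0.4514
  k=4: S(4,0) = 2.2002; S(4,1) = 1.3994; S(4,2) = 0.8900; S(4,3) = 0.5660; S(4,4) = 0.3600
Terminal payoffs V(N, i) = max(K - S_T, 0):
  V(4,0) = 0.000000; V(4,1) = 0.000000; V(4,2) = 0.000000; V(4,3) = 0.303955; V(4,4) = 0.509993
Backward induction: V(k, i) = exp(-r*dt) * [p * V(k+1, i) + (1-p) * V(k+1, i+1)].
  V(3,0) = exp(-r*dt) * [p*0.000000 + (1-p)*0.000000] = 0.000000
  V(3,1) = exp(-r*dt) * [p*0.000000 + (1-p)*0.000000] = 0.000000
  V(3,2) = exp(-r*dt) * [p*0.000000 + (1-p)*0.303955] = 0.174541
  V(3,3) = exp(-r*dt) * [p*0.303955 + (1-p)*0.509993] = 0.421358
  V(2,0) = exp(-r*dt) * [p*0.000000 + (1-p)*0.000000] = 0.000000
  V(2,1) = exp(-r*dt) * [p*0.000000 + (1-p)*0.174541] = 0.100227
  V(2,2) = exp(-r*dt) * [p*0.174541 + (1-p)*0.421358] = 0.315749
  V(1,0) = exp(-r*dt) * [p*0.000000 + (1-p)*0.100227] = 0.057554
  V(1,1) = exp(-r*dt) * [p*0.100227 + (1-p)*0.315749] = 0.223687
  V(0,0) = exp(-r*dt) * [p*0.057554 + (1-p)*0.223687] = 0.152781


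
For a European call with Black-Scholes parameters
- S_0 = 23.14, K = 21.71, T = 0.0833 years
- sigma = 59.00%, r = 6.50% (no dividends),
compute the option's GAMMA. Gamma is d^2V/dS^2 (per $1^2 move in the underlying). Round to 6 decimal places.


d1 = 0.4915463222; d2 = 0.3212620598
phi(d1) = 0.3535439665; exp(-qT) = 1.0000000000; exp(-rT) = 0.9946001320
Gamma = exp(-qT) * phi(d1) / (S * sigma * sqrt(T)) = 1.0000000000 * 0.3535439665 / (23.1400 * 0.5900 * 0.2886173938) = 0.089723

Answer: Gamma = 0.089723


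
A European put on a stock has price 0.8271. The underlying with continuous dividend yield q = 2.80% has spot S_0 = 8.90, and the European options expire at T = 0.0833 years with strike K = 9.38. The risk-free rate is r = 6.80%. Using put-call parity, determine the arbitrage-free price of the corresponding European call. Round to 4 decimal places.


Put-call parity: C - P = S_0 * exp(-qT) - K * exp(-rT).
S_0 * exp(-qT) = 8.9000 * 0.99767032 = 8.87926583
K * exp(-rT) = 9.3800 * 0.99435161 = 9.32701812
C = P + S*exp(-qT) - K*exp(-rT)
C = 0.8271 + 8.87926583 - 9.32701812 = 0.3793

Answer: Call price = 0.3793


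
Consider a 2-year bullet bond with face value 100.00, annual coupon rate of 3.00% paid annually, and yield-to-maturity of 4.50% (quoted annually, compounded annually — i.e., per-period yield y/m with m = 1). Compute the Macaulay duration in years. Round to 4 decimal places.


Answer: Macaulay duration = 1.9705 years

Derivation:
Coupon per period c = face * coupon_rate / m = 3.000000
Periods per year m = 1; per-period yield y/m = 0.045000
Number of cashflows N = 2
Cashflows (t years, CF_t, discount factor 1/(1+y/m)^(m*t), PV):
  t = 1.0000: CF_t = 3.000000, DF = 0.956938, PV = 2.870813
  t = 2.0000: CF_t = 103.000000, DF = 0.915730, PV = 94.320185
Price P = sum_t PV_t = 97.190998
Macaulay numerator sum_t t * PV_t:
  t * PV_t at t = 1.0000: 2.870813
  t * PV_t at t = 2.0000: 188.640370
Macaulay duration D = (sum_t t * PV_t) / P = 191.511183 / 97.190998 = 1.970462


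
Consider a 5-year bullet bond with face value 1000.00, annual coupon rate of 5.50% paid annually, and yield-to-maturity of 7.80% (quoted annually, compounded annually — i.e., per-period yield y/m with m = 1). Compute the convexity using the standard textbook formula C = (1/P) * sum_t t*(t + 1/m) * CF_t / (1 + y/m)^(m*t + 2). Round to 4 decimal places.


Coupon per period c = face * coupon_rate / m = 55.000000
Periods per year m = 1; per-period yield y/m = 0.078000
Number of cashflows N = 5
Cashflows (t years, CF_t, discount factor 1/(1+y/m)^(m*t), PV):
  t = 1.0000: CF_t = 55.000000, DF = 0.927644, PV = 51.020408
  t = 2.0000: CF_t = 55.000000, DF = 0.860523, PV = 47.328765
  t = 3.0000: CF_t = 55.000000, DF = 0.798259, PV = 43.904234
  t = 4.0000: CF_t = 55.000000, DF = 0.740500, PV = 40.727490
  t = 5.0000: CF_t = 1055.000000, DF = 0.686920, PV = 724.700658
Price P = sum_t PV_t = 907.681555
Convexity numerator sum_t t*(t + 1/m) * CF_t / (1+y/m)^(m*t + 2):
  t = 1.0000: term = 87.808469
  t = 2.0000: term = 244.364940
  t = 3.0000: term = 453.367236
  t = 4.0000: term = 700.938831
  t = 5.0000: term = 18708.647333
Convexity = (1/P) * sum = 20195.126809 / 907.681555 = 22.249132

Answer: Convexity = 22.2491


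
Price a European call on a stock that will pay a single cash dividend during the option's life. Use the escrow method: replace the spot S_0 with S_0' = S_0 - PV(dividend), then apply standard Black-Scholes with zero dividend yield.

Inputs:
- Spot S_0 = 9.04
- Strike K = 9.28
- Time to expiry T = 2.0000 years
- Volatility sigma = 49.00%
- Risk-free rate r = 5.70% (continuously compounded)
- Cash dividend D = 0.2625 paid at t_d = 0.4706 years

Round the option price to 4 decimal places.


PV(D) = D * exp(-r * t_d) = 0.2625 * 0.97353237 = 0.25555225
S_0' = S_0 - PV(D) = 9.0400 - 0.25555225 = 8.78444775
d1 = (ln(S_0'/K) + (r + sigma^2/2)*T) / (sigma*sqrt(T)) = 0.43179881
d2 = d1 - sigma*sqrt(T) = -0.26116583
exp(-rT) = 0.89225796
N(d1) = 0.66705618; N(d2) = 0.39698231
C = S_0' * N(d1) - K * exp(-rT) * N(d2) = 8.78444775 * 0.66705618 - 9.2800 * 0.89225796 * 0.39698231 = 2.5726

Answer: Price = 2.5726


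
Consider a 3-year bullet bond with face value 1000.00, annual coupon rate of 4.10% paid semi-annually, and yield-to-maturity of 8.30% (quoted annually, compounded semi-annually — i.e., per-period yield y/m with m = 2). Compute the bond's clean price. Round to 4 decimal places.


Coupon per period c = face * coupon_rate / m = 20.500000
Periods per year m = 2; per-period yield y/m = 0.041500
Number of cashflows N = 6
Cashflows (t years, CF_t, discount factor 1/(1+y/m)^(m*t), PV):
  t = 0.5000: CF_t = 20.500000, DF = 0.960154, PV = 19.683149
  t = 1.0000: CF_t = 20.500000, DF = 0.921895, PV = 18.898847
  t = 1.5000: CF_t = 20.500000, DF = 0.885161, PV = 18.145797
  t = 2.0000: CF_t = 20.500000, DF = 0.849890, PV = 17.422752
  t = 2.5000: CF_t = 20.500000, DF = 0.816025, PV = 16.728519
  t = 3.0000: CF_t = 1020.500000, DF = 0.783510, PV = 799.571606
Price P = sum_t PV_t = 890.450670

Answer: Price = 890.4507


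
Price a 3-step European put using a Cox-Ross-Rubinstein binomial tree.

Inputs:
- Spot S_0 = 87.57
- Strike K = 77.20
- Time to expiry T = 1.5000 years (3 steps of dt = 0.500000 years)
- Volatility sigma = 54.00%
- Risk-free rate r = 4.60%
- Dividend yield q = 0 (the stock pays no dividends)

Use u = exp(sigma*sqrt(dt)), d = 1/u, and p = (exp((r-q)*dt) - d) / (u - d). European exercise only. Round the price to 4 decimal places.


dt = T/N = 0.500000
u = exp(sigma*sqrt(dt)) = 1.464974; d = 1/u = 0.682606
p = (exp((r-q)*dt) - d) / (u - d) = 0.435422
Discount per step: exp(-r*dt) = 0.977262
Stock lattice S(k, i) with i counting down-moves:
  k=0: S(0,0) = 87.5700
  k=1: S(1,0) = 128.2878; S(1,1) = 59.7758
  k=2: S(2,0) = 187.9383; S(2,1) = 87.5700; S(2,2) = 40.8033
  k=3: S(3,0) = 275.3248; S(3,1) = 128.2878; S(3,2) = 59.7758; S(3,3) = 27.8526
Terminal payoffs V(N, i) = max(K - S_T, 0):
  V(3,0) = 0.000000; V(3,1) = 0.000000; V(3,2) = 17.424205; V(3,3) = 49.347423
Backward induction: V(k, i) = exp(-r*dt) * [p * V(k+1, i) + (1-p) * V(k+1, i+1)].
  V(2,0) = exp(-r*dt) * [p*0.000000 + (1-p)*0.000000] = 0.000000
  V(2,1) = exp(-r*dt) * [p*0.000000 + (1-p)*17.424205] = 9.613641
  V(2,2) = exp(-r*dt) * [p*17.424205 + (1-p)*49.347423] = 34.641356
  V(1,0) = exp(-r*dt) * [p*0.000000 + (1-p)*9.613641] = 5.304235
  V(1,1) = exp(-r*dt) * [p*9.613641 + (1-p)*34.641356] = 23.203856
  V(0,0) = exp(-r*dt) * [p*5.304235 + (1-p)*23.203856] = 15.059577

Answer: Price = V(0,0) = 15.0596


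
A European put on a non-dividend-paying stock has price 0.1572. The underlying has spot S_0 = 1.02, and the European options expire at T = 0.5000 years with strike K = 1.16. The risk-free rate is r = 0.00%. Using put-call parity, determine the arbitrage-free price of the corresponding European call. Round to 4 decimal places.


Put-call parity: C - P = S_0 * exp(-qT) - K * exp(-rT).
S_0 * exp(-qT) = 1.0200 * 1.00000000 = 1.02000000
K * exp(-rT) = 1.1600 * 1.00000000 = 1.16000000
C = P + S*exp(-qT) - K*exp(-rT)
C = 0.1572 + 1.02000000 - 1.16000000 = 0.0172

Answer: Call price = 0.0172


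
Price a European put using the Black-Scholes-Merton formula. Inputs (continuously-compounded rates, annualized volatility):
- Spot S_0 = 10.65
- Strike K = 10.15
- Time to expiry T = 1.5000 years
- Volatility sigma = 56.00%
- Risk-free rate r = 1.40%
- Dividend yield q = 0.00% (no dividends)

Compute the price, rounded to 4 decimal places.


Answer: Price = 2.4205

Derivation:
d1 = (ln(S/K) + (r - q + 0.5*sigma^2) * T) / (sigma * sqrt(T)) = 0.44365827
d2 = d1 - sigma * sqrt(T) = -0.24219886
exp(-rT) = 0.97921896; exp(-qT) = 1.00000000
P = K * exp(-rT) * N(-d2) - S_0 * exp(-qT) * N(-d1)
N(-d1) = 0.32864484; N(-d2) = 0.59568696
P = 10.1500 * 0.97921896 * 0.59568696 - 10.6500 * 1.00000000 * 0.32864484 = 2.4205


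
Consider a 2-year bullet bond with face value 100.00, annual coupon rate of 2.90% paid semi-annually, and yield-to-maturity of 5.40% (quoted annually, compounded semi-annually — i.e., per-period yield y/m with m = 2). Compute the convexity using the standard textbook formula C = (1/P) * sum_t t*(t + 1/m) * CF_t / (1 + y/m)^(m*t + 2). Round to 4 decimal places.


Answer: Convexity = 4.6029

Derivation:
Coupon per period c = face * coupon_rate / m = 1.450000
Periods per year m = 2; per-period yield y/m = 0.027000
Number of cashflows N = 4
Cashflows (t years, CF_t, discount factor 1/(1+y/m)^(m*t), PV):
  t = 0.5000: CF_t = 1.450000, DF = 0.973710, PV = 1.411879
  t = 1.0000: CF_t = 1.450000, DF = 0.948111, PV = 1.374761
  t = 1.5000: CF_t = 1.450000, DF = 0.923185, PV = 1.338618
  t = 2.0000: CF_t = 101.450000, DF = 0.898914, PV = 91.194842
Price P = sum_t PV_t = 95.320100
Convexity numerator sum_t t*(t + 1/m) * CF_t / (1+y/m)^(m*t + 2):
  t = 0.5000: term = 0.669309
  t = 1.0000: term = 1.955138
  t = 1.5000: term = 3.807475
  t = 2.0000: term = 432.314094
Convexity = (1/P) * sum = 438.746016 / 95.320100 = 4.602870
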